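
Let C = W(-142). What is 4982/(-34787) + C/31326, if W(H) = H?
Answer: -80502943/544868781 ≈ -0.14775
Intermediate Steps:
C = -142
4982/(-34787) + C/31326 = 4982/(-34787) - 142/31326 = 4982*(-1/34787) - 142*1/31326 = -4982/34787 - 71/15663 = -80502943/544868781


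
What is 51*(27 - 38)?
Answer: -561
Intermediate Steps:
51*(27 - 38) = 51*(-11) = -561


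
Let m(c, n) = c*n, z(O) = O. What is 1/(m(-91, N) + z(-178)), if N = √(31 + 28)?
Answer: 178/456895 - 91*√59/456895 ≈ -0.0011403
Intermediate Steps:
N = √59 ≈ 7.6811
1/(m(-91, N) + z(-178)) = 1/(-91*√59 - 178) = 1/(-178 - 91*√59)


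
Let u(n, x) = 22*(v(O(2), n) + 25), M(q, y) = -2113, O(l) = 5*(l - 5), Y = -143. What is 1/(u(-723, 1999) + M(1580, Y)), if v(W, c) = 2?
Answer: -1/1519 ≈ -0.00065833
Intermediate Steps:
O(l) = -25 + 5*l (O(l) = 5*(-5 + l) = -25 + 5*l)
u(n, x) = 594 (u(n, x) = 22*(2 + 25) = 22*27 = 594)
1/(u(-723, 1999) + M(1580, Y)) = 1/(594 - 2113) = 1/(-1519) = -1/1519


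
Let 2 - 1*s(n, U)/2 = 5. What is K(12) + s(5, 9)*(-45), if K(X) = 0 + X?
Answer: 282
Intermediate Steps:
K(X) = X
s(n, U) = -6 (s(n, U) = 4 - 2*5 = 4 - 10 = -6)
K(12) + s(5, 9)*(-45) = 12 - 6*(-45) = 12 + 270 = 282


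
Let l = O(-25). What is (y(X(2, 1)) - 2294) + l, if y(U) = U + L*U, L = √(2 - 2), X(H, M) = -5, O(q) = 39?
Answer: -2260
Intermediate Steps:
L = 0 (L = √0 = 0)
l = 39
y(U) = U (y(U) = U + 0*U = U + 0 = U)
(y(X(2, 1)) - 2294) + l = (-5 - 2294) + 39 = -2299 + 39 = -2260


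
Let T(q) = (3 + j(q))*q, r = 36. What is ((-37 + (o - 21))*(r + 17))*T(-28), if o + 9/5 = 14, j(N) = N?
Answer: -1699180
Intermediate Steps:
o = 61/5 (o = -9/5 + 14 = 61/5 ≈ 12.200)
T(q) = q*(3 + q) (T(q) = (3 + q)*q = q*(3 + q))
((-37 + (o - 21))*(r + 17))*T(-28) = ((-37 + (61/5 - 21))*(36 + 17))*(-28*(3 - 28)) = ((-37 - 44/5)*53)*(-28*(-25)) = -229/5*53*700 = -12137/5*700 = -1699180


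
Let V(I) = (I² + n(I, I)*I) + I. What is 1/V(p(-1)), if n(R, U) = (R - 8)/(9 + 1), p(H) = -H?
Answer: 10/13 ≈ 0.76923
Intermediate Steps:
n(R, U) = -⅘ + R/10 (n(R, U) = (-8 + R)/10 = (-8 + R)*(⅒) = -⅘ + R/10)
V(I) = I + I² + I*(-⅘ + I/10) (V(I) = (I² + (-⅘ + I/10)*I) + I = (I² + I*(-⅘ + I/10)) + I = I + I² + I*(-⅘ + I/10))
1/V(p(-1)) = 1/((-1*(-1))*(2 + 11*(-1*(-1)))/10) = 1/((⅒)*1*(2 + 11*1)) = 1/((⅒)*1*(2 + 11)) = 1/((⅒)*1*13) = 1/(13/10) = 10/13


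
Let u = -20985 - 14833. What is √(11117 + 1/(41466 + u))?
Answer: √22164452401/1412 ≈ 105.44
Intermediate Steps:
u = -35818
√(11117 + 1/(41466 + u)) = √(11117 + 1/(41466 - 35818)) = √(11117 + 1/5648) = √(62788817/5648) = √22164452401/1412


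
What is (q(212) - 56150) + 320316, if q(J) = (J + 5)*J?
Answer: 310170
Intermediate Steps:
q(J) = J*(5 + J) (q(J) = (5 + J)*J = J*(5 + J))
(q(212) - 56150) + 320316 = (212*(5 + 212) - 56150) + 320316 = (212*217 - 56150) + 320316 = (46004 - 56150) + 320316 = -10146 + 320316 = 310170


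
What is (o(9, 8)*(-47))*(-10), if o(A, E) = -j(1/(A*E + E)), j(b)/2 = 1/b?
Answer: -75200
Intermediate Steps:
j(b) = 2/b
o(A, E) = -2*E - 2*A*E (o(A, E) = -2/(1/(A*E + E)) = -2/(1/(E + A*E)) = -2*(E + A*E) = -(2*E + 2*A*E) = -2*E - 2*A*E)
(o(9, 8)*(-47))*(-10) = (-2*8*(1 + 9)*(-47))*(-10) = (-2*8*10*(-47))*(-10) = -160*(-47)*(-10) = 7520*(-10) = -75200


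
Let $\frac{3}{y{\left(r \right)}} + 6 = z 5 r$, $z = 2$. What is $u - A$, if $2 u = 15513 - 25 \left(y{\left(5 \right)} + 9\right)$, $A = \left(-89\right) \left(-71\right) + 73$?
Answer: $\frac{110101}{88} \approx 1251.1$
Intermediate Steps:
$y{\left(r \right)} = \frac{3}{-6 + 10 r}$ ($y{\left(r \right)} = \frac{3}{-6 + 2 \cdot 5 r} = \frac{3}{-6 + 10 r}$)
$A = 6392$ ($A = 6319 + 73 = 6392$)
$u = \frac{672597}{88}$ ($u = \frac{15513 - 25 \left(\frac{3}{2 \left(-3 + 5 \cdot 5\right)} + 9\right)}{2} = \frac{15513 - 25 \left(\frac{3}{2 \left(-3 + 25\right)} + 9\right)}{2} = \frac{15513 - 25 \left(\frac{3}{2 \cdot 22} + 9\right)}{2} = \frac{15513 - 25 \left(\frac{3}{2} \cdot \frac{1}{22} + 9\right)}{2} = \frac{15513 - 25 \left(\frac{3}{44} + 9\right)}{2} = \frac{15513 - 25 \cdot \frac{399}{44}}{2} = \frac{15513 - \frac{9975}{44}}{2} = \frac{1}{2} \cdot \frac{672597}{44} = \frac{672597}{88} \approx 7643.1$)
$u - A = \frac{672597}{88} - 6392 = \frac{110101}{88}$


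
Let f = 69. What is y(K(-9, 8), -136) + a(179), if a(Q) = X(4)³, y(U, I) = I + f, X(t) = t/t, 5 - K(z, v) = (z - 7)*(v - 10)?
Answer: -66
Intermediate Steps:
K(z, v) = 5 - (-10 + v)*(-7 + z) (K(z, v) = 5 - (z - 7)*(v - 10) = 5 - (-7 + z)*(-10 + v) = 5 - (-10 + v)*(-7 + z))
X(t) = 1
y(U, I) = 69 + I (y(U, I) = I + 69 = 69 + I)
a(Q) = 1 (a(Q) = 1³ = 1)
y(K(-9, 8), -136) + a(179) = (69 - 136) + 1 = -67 + 1 = -66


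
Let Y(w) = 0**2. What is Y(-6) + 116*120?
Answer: 13920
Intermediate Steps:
Y(w) = 0
Y(-6) + 116*120 = 0 + 116*120 = 0 + 13920 = 13920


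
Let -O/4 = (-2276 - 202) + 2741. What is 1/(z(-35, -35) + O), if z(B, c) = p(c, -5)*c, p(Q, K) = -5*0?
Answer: -1/1052 ≈ -0.00095057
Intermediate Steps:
O = -1052 (O = -4*((-2276 - 202) + 2741) = -4*(-2478 + 2741) = -4*263 = -1052)
p(Q, K) = 0
z(B, c) = 0 (z(B, c) = 0*c = 0)
1/(z(-35, -35) + O) = 1/(0 - 1052) = 1/(-1052) = -1/1052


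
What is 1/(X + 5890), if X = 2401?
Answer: 1/8291 ≈ 0.00012061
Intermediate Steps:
1/(X + 5890) = 1/(2401 + 5890) = 1/8291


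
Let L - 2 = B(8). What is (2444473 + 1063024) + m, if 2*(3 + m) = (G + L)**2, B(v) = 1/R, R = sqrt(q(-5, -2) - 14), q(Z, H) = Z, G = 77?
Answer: 66701675/19 - 79*I*sqrt(19)/19 ≈ 3.5106e+6 - 18.124*I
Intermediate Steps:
R = I*sqrt(19) (R = sqrt(-5 - 14) = sqrt(-19) = I*sqrt(19) ≈ 4.3589*I)
B(v) = -I*sqrt(19)/19 (B(v) = 1/(I*sqrt(19)) = -I*sqrt(19)/19)
L = 2 - I*sqrt(19)/19 ≈ 2.0 - 0.22942*I
m = -3 + (79 - I*sqrt(19)/19)**2/2 (m = -3 + (77 + (2 - I*sqrt(19)/19))**2/2 = -3 + (79 - I*sqrt(19)/19)**2/2 ≈ 3117.5 - 18.124*I)
(2444473 + 1063024) + m = (2444473 + 1063024) + (59232/19 - 79*I*sqrt(19)/19) = 3507497 + (59232/19 - 79*I*sqrt(19)/19) = 66701675/19 - 79*I*sqrt(19)/19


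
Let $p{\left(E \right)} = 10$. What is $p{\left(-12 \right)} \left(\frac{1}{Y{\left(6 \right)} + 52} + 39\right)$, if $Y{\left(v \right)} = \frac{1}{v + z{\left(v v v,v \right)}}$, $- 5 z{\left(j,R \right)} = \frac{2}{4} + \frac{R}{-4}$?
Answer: $\frac{630940}{1617} \approx 390.19$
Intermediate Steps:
$z{\left(j,R \right)} = - \frac{1}{10} + \frac{R}{20}$ ($z{\left(j,R \right)} = - \frac{\frac{2}{4} + \frac{R}{-4}}{5} = - \frac{2 \cdot \frac{1}{4} + R \left(- \frac{1}{4}\right)}{5} = - \frac{\frac{1}{2} - \frac{R}{4}}{5} = - \frac{1}{10} + \frac{R}{20}$)
$Y{\left(v \right)} = \frac{1}{- \frac{1}{10} + \frac{21 v}{20}}$ ($Y{\left(v \right)} = \frac{1}{v + \left(- \frac{1}{10} + \frac{v}{20}\right)} = \frac{1}{- \frac{1}{10} + \frac{21 v}{20}}$)
$p{\left(-12 \right)} \left(\frac{1}{Y{\left(6 \right)} + 52} + 39\right) = 10 \left(\frac{1}{\frac{20}{-2 + 21 \cdot 6} + 52} + 39\right) = 10 \left(\frac{1}{\frac{20}{-2 + 126} + 52} + 39\right) = 10 \left(\frac{1}{\frac{20}{124} + 52} + 39\right) = 10 \left(\frac{1}{20 \cdot \frac{1}{124} + 52} + 39\right) = 10 \left(\frac{1}{\frac{5}{31} + 52} + 39\right) = 10 \left(\frac{1}{\frac{1617}{31}} + 39\right) = 10 \left(\frac{31}{1617} + 39\right) = 10 \cdot \frac{63094}{1617} = \frac{630940}{1617}$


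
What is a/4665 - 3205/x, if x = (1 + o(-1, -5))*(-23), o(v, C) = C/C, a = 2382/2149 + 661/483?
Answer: 19278385369/276692346 ≈ 69.674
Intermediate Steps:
a = 367285/148281 (a = 2382*(1/2149) + 661*(1/483) = 2382/2149 + 661/483 = 367285/148281 ≈ 2.4770)
o(v, C) = 1
x = -46 (x = (1 + 1)*(-23) = 2*(-23) = -46)
a/4665 - 3205/x = (367285/148281)/4665 - 3205/(-46) = (367285/148281)*(1/4665) - 3205*(-1/46) = 73457/138346173 + 3205/46 = 19278385369/276692346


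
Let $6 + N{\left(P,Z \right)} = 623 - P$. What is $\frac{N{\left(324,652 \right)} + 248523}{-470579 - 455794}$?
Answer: $- \frac{248816}{926373} \approx -0.26859$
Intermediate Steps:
$N{\left(P,Z \right)} = 617 - P$ ($N{\left(P,Z \right)} = -6 - \left(-623 + P\right) = 617 - P$)
$\frac{N{\left(324,652 \right)} + 248523}{-470579 - 455794} = \frac{\left(617 - 324\right) + 248523}{-470579 - 455794} = \frac{\left(617 - 324\right) + 248523}{-926373} = \left(293 + 248523\right) \left(- \frac{1}{926373}\right) = 248816 \left(- \frac{1}{926373}\right) = - \frac{248816}{926373}$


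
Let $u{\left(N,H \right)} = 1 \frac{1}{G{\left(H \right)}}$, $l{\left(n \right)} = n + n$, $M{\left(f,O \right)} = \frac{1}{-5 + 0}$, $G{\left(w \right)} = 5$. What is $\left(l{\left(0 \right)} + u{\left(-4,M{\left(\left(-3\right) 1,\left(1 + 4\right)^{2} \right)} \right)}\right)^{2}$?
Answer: $\frac{1}{25} \approx 0.04$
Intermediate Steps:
$M{\left(f,O \right)} = - \frac{1}{5}$ ($M{\left(f,O \right)} = \frac{1}{-5} = - \frac{1}{5}$)
$l{\left(n \right)} = 2 n$
$u{\left(N,H \right)} = \frac{1}{5}$ ($u{\left(N,H \right)} = 1 \cdot \frac{1}{5} = \frac{1}{5}$)
$\left(l{\left(0 \right)} + u{\left(-4,M{\left(\left(-3\right) 1,\left(1 + 4\right)^{2} \right)} \right)}\right)^{2} = \left(2 \cdot 0 + \frac{1}{5}\right)^{2} = \left(0 + \frac{1}{5}\right)^{2} = \left(\frac{1}{5}\right)^{2} = \frac{1}{25}$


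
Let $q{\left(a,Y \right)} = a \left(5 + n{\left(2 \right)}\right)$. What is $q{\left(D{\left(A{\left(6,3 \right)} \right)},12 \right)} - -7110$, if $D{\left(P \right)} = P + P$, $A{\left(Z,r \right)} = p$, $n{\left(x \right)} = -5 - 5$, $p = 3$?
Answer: $7080$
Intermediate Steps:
$n{\left(x \right)} = -10$ ($n{\left(x \right)} = -5 - 5 = -10$)
$A{\left(Z,r \right)} = 3$
$D{\left(P \right)} = 2 P$
$q{\left(a,Y \right)} = - 5 a$ ($q{\left(a,Y \right)} = a \left(5 - 10\right) = a \left(-5\right) = - 5 a$)
$q{\left(D{\left(A{\left(6,3 \right)} \right)},12 \right)} - -7110 = - 5 \cdot 2 \cdot 3 - -7110 = \left(-5\right) 6 + 7110 = -30 + 7110 = 7080$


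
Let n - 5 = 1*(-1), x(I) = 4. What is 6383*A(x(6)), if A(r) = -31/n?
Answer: -197873/4 ≈ -49468.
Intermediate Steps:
n = 4 (n = 5 + 1*(-1) = 5 - 1 = 4)
A(r) = -31/4
6383*A(x(6)) = 6383*(-31/4) = -197873/4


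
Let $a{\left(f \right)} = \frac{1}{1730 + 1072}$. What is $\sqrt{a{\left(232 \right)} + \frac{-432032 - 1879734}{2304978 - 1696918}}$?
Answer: $\frac{i \sqrt{172427219645382510}}{212973015} \approx 1.9497 i$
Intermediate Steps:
$a{\left(f \right)} = \frac{1}{2802}$
$\sqrt{a{\left(232 \right)} + \frac{-432032 - 1879734}{2304978 - 1696918}} = \sqrt{\frac{1}{2802} + \frac{-432032 - 1879734}{2304978 - 1696918}} = \sqrt{\frac{1}{2802} - \frac{2311766}{608060}} = \sqrt{\frac{1}{2802} - \frac{1155883}{304030}} = \sqrt{- \frac{809620034}{212973015}} = \frac{i \sqrt{172427219645382510}}{212973015}$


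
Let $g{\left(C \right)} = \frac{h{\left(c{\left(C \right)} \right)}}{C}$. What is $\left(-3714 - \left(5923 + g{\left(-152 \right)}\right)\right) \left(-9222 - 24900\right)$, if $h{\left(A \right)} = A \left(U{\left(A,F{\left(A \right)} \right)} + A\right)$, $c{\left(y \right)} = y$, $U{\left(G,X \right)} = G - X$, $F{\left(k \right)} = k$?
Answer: $323647170$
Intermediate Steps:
$h{\left(A \right)} = A^{2}$ ($h{\left(A \right)} = A \left(\left(A - A\right) + A\right) = A \left(0 + A\right) = A A = A^{2}$)
$g{\left(C \right)} = C$ ($g{\left(C \right)} = \frac{C^{2}}{C} = C$)
$\left(-3714 - \left(5923 + g{\left(-152 \right)}\right)\right) \left(-9222 - 24900\right) = \left(-3714 - 5771\right) \left(-9222 - 24900\right) = \left(-3714 + \left(-5923 + 152\right)\right) \left(-34122\right) = \left(-3714 - 5771\right) \left(-34122\right) = \left(-9485\right) \left(-34122\right) = 323647170$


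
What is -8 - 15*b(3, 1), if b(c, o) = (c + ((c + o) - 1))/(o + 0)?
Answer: -98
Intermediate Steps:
b(c, o) = (-1 + o + 2*c)/o (b(c, o) = (c + (-1 + c + o))/o = (-1 + o + 2*c)/o)
-8 - 15*b(3, 1) = -8 - 15*(-1 + 1 + 2*3)/1 = -8 - 15*(-1 + 1 + 6) = -8 - 15*6 = -8 - 90 = -98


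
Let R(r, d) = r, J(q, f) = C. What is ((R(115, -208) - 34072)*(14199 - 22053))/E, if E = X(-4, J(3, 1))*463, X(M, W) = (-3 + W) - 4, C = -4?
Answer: -24245298/463 ≈ -52366.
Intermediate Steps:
J(q, f) = -4
X(M, W) = -7 + W
E = -5093 (E = (-7 - 4)*463 = -11*463 = -5093)
((R(115, -208) - 34072)*(14199 - 22053))/E = ((115 - 34072)*(14199 - 22053))/(-5093) = -33957*(-7854)*(-1/5093) = 266698278*(-1/5093) = -24245298/463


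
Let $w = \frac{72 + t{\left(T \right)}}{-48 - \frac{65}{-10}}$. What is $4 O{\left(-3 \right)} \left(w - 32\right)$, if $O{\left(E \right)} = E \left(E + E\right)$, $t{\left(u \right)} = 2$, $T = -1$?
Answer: $- \frac{201888}{83} \approx -2432.4$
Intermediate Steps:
$O{\left(E \right)} = 2 E^{2}$ ($O{\left(E \right)} = E 2 E = 2 E^{2}$)
$w = - \frac{148}{83}$ ($w = \frac{72 + 2}{-48 - \frac{65}{-10}} = \frac{74}{-48 - - \frac{13}{2}} = \frac{74}{-48 + \frac{13}{2}} = \frac{74}{- \frac{83}{2}} = 74 \left(- \frac{2}{83}\right) = - \frac{148}{83} \approx -1.7831$)
$4 O{\left(-3 \right)} \left(w - 32\right) = 4 \cdot 2 \left(-3\right)^{2} \left(- \frac{148}{83} - 32\right) = 4 \cdot 2 \cdot 9 \left(- \frac{2804}{83}\right) = 4 \cdot 18 \left(- \frac{2804}{83}\right) = 72 \left(- \frac{2804}{83}\right) = - \frac{201888}{83}$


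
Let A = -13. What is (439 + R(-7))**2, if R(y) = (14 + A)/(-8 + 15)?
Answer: 9449476/49 ≈ 1.9285e+5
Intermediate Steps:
R(y) = 1/7 (R(y) = (14 - 13)/(-8 + 15) = 1/7)
(439 + R(-7))**2 = (439 + 1/7)**2 = (3074/7)**2 = 9449476/49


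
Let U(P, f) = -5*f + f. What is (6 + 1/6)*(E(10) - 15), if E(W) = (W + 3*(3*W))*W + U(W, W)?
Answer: 11655/2 ≈ 5827.5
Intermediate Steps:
U(P, f) = -4*f
E(W) = -4*W + 10*W**2 (E(W) = (W + 3*(3*W))*W - 4*W = (W + 9*W)*W - 4*W = (10*W)*W - 4*W = 10*W**2 - 4*W = -4*W + 10*W**2)
(6 + 1/6)*(E(10) - 15) = (6 + 1/6)*(2*10*(-2 + 5*10) - 15) = (6 + (1/6)*1)*(2*10*(-2 + 50) - 15) = (6 + 1/6)*(2*10*48 - 15) = 37*(960 - 15)/6 = (37/6)*945 = 11655/2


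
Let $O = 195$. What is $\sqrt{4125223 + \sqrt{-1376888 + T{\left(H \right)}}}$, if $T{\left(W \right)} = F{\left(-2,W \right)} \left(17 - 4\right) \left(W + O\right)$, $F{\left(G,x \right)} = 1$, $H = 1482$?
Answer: $\sqrt{4125223 + i \sqrt{1355087}} \approx 2031.1 + 0.287 i$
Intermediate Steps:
$T{\left(W \right)} = 2535 + 13 W$ ($T{\left(W \right)} = 1 \left(17 - 4\right) \left(W + 195\right) = 1 \cdot 13 \left(195 + W\right) = 13 \left(195 + W\right) = 2535 + 13 W$)
$\sqrt{4125223 + \sqrt{-1376888 + T{\left(H \right)}}} = \sqrt{4125223 + \sqrt{-1376888 + \left(2535 + 13 \cdot 1482\right)}} = \sqrt{4125223 + \sqrt{-1376888 + \left(2535 + 19266\right)}} = \sqrt{4125223 + \sqrt{-1376888 + 21801}} = \sqrt{4125223 + \sqrt{-1355087}} = \sqrt{4125223 + i \sqrt{1355087}}$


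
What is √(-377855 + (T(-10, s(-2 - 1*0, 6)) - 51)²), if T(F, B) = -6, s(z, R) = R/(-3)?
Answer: I*√374606 ≈ 612.05*I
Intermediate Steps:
s(z, R) = -R/3 (s(z, R) = R*(-⅓) = -R/3)
√(-377855 + (T(-10, s(-2 - 1*0, 6)) - 51)²) = √(-377855 + (-6 - 51)²) = √(-377855 + (-57)²) = √(-377855 + 3249) = √(-374606) = I*√374606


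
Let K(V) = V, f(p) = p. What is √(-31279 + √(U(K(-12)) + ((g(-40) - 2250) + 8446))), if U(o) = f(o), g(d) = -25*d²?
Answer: √(-31279 + 2*I*√8454) ≈ 0.5199 + 176.86*I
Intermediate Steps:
U(o) = o
√(-31279 + √(U(K(-12)) + ((g(-40) - 2250) + 8446))) = √(-31279 + √(-12 + ((-25*(-40)² - 2250) + 8446))) = √(-31279 + √(-12 + ((-25*1600 - 2250) + 8446))) = √(-31279 + √(-12 + ((-40000 - 2250) + 8446))) = √(-31279 + √(-12 + (-42250 + 8446))) = √(-31279 + √(-12 - 33804)) = √(-31279 + √(-33816)) = √(-31279 + 2*I*√8454)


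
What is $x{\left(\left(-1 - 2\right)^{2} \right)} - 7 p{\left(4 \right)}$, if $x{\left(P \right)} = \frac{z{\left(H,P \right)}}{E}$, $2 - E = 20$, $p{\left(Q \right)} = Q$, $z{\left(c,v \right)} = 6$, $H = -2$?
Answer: $- \frac{85}{3} \approx -28.333$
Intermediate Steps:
$E = -18$ ($E = 2 - 20 = -18$)
$x{\left(P \right)} = - \frac{1}{3}$ ($x{\left(P \right)} = \frac{6}{-18} = 6 \left(- \frac{1}{18}\right) = - \frac{1}{3}$)
$x{\left(\left(-1 - 2\right)^{2} \right)} - 7 p{\left(4 \right)} = - \frac{1}{3} + \left(0 - 28\right) = - \frac{1}{3} - 28 = - \frac{85}{3}$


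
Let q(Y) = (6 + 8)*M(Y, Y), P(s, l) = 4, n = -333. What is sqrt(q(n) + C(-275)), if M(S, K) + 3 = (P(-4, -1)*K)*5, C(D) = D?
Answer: I*sqrt(93557) ≈ 305.87*I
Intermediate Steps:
M(S, K) = -3 + 20*K (M(S, K) = -3 + (4*K)*5 = -3 + 20*K)
q(Y) = -42 + 280*Y (q(Y) = (6 + 8)*(-3 + 20*Y) = 14*(-3 + 20*Y) = -42 + 280*Y)
sqrt(q(n) + C(-275)) = sqrt((-42 + 280*(-333)) - 275) = sqrt((-42 - 93240) - 275) = sqrt(-93282 - 275) = sqrt(-93557) = I*sqrt(93557)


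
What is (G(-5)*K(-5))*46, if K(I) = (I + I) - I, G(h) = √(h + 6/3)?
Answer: -230*I*√3 ≈ -398.37*I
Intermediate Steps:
G(h) = √(2 + h) (G(h) = √(h + 6*(⅓)) = √(h + 2) = √(2 + h))
K(I) = I (K(I) = 2*I - I = I)
(G(-5)*K(-5))*46 = (√(2 - 5)*(-5))*46 = (√(-3)*(-5))*46 = ((I*√3)*(-5))*46 = -5*I*√3*46 = -230*I*√3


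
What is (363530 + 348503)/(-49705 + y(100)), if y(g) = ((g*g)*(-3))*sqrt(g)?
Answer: -712033/349705 ≈ -2.0361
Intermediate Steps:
y(g) = -3*g**(5/2) (y(g) = (g**2*(-3))*sqrt(g) = (-3*g**2)*sqrt(g) = -3*g**(5/2))
(363530 + 348503)/(-49705 + y(100)) = (363530 + 348503)/(-49705 - 3*100**(5/2)) = 712033/(-49705 - 3*100000) = 712033/(-49705 - 300000) = 712033/(-349705) = 712033*(-1/349705) = -712033/349705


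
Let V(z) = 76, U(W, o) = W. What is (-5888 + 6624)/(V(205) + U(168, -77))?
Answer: 184/61 ≈ 3.0164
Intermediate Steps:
(-5888 + 6624)/(V(205) + U(168, -77)) = (-5888 + 6624)/(76 + 168) = 736/244 = 736*(1/244) = 184/61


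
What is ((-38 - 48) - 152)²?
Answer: 56644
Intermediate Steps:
((-38 - 48) - 152)² = (-86 - 152)² = (-238)² = 56644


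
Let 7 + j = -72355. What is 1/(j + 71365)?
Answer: -1/997 ≈ -0.0010030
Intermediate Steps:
j = -72362 (j = -7 - 72355 = -72362)
1/(j + 71365) = 1/(-72362 + 71365) = 1/(-997) = -1/997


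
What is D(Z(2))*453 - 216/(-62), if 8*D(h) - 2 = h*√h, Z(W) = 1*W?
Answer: 14475/124 + 453*√2/4 ≈ 276.89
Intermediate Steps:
Z(W) = W
D(h) = ¼ + h^(3/2)/8 (D(h) = ¼ + (h*√h)/8 = ¼ + h^(3/2)/8)
D(Z(2))*453 - 216/(-62) = (¼ + 2^(3/2)/8)*453 - 216/(-62) = (¼ + (2*√2)/8)*453 - 216*(-1/62) = (¼ + √2/4)*453 + 108/31 = (453/4 + 453*√2/4) + 108/31 = 14475/124 + 453*√2/4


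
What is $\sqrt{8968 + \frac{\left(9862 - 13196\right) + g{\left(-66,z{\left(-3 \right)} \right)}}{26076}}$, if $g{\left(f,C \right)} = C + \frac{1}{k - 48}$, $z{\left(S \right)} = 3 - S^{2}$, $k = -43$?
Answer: $\frac{\sqrt{12623917122516063}}{1186458} \approx 94.699$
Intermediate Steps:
$g{\left(f,C \right)} = - \frac{1}{91} + C$ ($g{\left(f,C \right)} = C + \frac{1}{-43 - 48} = C + \frac{1}{-91} = C - \frac{1}{91} = - \frac{1}{91} + C$)
$\sqrt{8968 + \frac{\left(9862 - 13196\right) + g{\left(-66,z{\left(-3 \right)} \right)}}{26076}} = \sqrt{8968 + \frac{\left(9862 - 13196\right) + \left(- \frac{1}{91} + \left(3 - \left(-3\right)^{2}\right)\right)}{26076}} = \sqrt{8968 + \left(-3334 + \left(- \frac{1}{91} + \left(3 - 9\right)\right)\right) \frac{1}{26076}} = \sqrt{8968 + \left(-3334 - \frac{547}{91}\right) \frac{1}{26076}} = \sqrt{8968 - \frac{303941}{2372916}} = \sqrt{\frac{21280006747}{2372916}} = \frac{\sqrt{12623917122516063}}{1186458}$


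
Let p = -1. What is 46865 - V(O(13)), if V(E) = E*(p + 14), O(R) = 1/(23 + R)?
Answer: 1687127/36 ≈ 46865.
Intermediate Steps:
V(E) = 13*E (V(E) = E*(-1 + 14) = E*13 = 13*E)
46865 - V(O(13)) = 46865 - 13/(23 + 13) = 46865 - 13/36 = 1687127/36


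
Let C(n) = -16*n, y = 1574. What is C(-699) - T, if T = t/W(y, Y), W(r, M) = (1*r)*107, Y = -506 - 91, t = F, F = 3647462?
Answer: 939969725/84209 ≈ 11162.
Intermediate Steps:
t = 3647462
Y = -597
W(r, M) = 107*r (W(r, M) = r*107 = 107*r)
T = 1823731/84209 (T = 3647462/((107*1574)) = 3647462/168418 = 3647462*(1/168418) = 1823731/84209 ≈ 21.657)
C(-699) - T = -16*(-699) - 1*1823731/84209 = 11184 - 1823731/84209 = 939969725/84209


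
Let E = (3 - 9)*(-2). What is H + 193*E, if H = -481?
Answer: 1835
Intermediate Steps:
E = 12 (E = -6*(-2) = 12)
H + 193*E = -481 + 193*12 = -481 + 2316 = 1835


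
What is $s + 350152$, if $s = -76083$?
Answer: $274069$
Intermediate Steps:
$s + 350152 = -76083 + 350152 = 274069$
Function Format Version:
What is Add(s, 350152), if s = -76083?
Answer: 274069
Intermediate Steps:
Add(s, 350152) = Add(-76083, 350152) = 274069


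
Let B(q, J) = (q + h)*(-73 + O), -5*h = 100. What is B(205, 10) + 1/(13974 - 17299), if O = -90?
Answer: -100265376/3325 ≈ -30155.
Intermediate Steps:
h = -20 (h = -⅕*100 = -20)
B(q, J) = 3260 - 163*q (B(q, J) = (q - 20)*(-73 - 90) = (-20 + q)*(-163) = 3260 - 163*q)
B(205, 10) + 1/(13974 - 17299) = (3260 - 163*205) + 1/(13974 - 17299) = (3260 - 33415) + 1/(-3325) = -30155 - 1/3325 = -100265376/3325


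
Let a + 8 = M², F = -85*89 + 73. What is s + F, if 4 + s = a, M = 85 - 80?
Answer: -7479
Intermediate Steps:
M = 5
F = -7492 (F = -7565 + 73 = -7492)
a = 17 (a = -8 + 5² = -8 + 25 = 17)
s = 13 (s = -4 + 17 = 13)
s + F = 13 - 7492 = -7479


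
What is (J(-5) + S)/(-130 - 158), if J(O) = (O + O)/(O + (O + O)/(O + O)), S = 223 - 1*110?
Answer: -77/192 ≈ -0.40104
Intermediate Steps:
S = 113 (S = 223 - 110 = 113)
J(O) = 2*O/(1 + O) (J(O) = (2*O)/(O + (2*O)/((2*O))) = (2*O)/(O + (2*O)*(1/(2*O))) = (2*O)/(O + 1) = (2*O)/(1 + O) = 2*O/(1 + O))
(J(-5) + S)/(-130 - 158) = (2*(-5)/(1 - 5) + 113)/(-130 - 158) = (2*(-5)/(-4) + 113)/(-288) = (2*(-5)*(-1/4) + 113)*(-1/288) = (5/2 + 113)*(-1/288) = (231/2)*(-1/288) = -77/192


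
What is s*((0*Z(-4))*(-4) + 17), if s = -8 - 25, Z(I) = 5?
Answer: -561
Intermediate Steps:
s = -33
s*((0*Z(-4))*(-4) + 17) = -33*((0*5)*(-4) + 17) = -33*(0*(-4) + 17) = -33*(0 + 17) = -33*17 = -561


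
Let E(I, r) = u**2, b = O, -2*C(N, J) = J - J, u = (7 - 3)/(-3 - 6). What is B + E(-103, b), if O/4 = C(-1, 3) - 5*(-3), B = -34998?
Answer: -2834822/81 ≈ -34998.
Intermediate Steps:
u = -4/9 (u = 4/(-9) = 4*(-1/9) = -4/9 ≈ -0.44444)
C(N, J) = 0 (C(N, J) = -(J - J)/2 = -1/2*0 = 0)
O = 60 (O = 4*(0 - 5*(-3)) = 4*(0 + 15) = 4*15 = 60)
b = 60
E(I, r) = 16/81 (E(I, r) = (-4/9)**2 = 16/81)
B + E(-103, b) = -34998 + 16/81 = -2834822/81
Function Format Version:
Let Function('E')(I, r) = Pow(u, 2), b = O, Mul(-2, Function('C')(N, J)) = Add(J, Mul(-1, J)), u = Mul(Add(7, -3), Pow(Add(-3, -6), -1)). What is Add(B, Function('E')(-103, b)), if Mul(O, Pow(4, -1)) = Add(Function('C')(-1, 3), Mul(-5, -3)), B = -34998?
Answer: Rational(-2834822, 81) ≈ -34998.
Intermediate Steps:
u = Rational(-4, 9) (u = Mul(4, Pow(-9, -1)) = Mul(4, Rational(-1, 9)) = Rational(-4, 9) ≈ -0.44444)
Function('C')(N, J) = 0 (Function('C')(N, J) = Mul(Rational(-1, 2), Add(J, Mul(-1, J))) = Mul(Rational(-1, 2), 0) = 0)
O = 60 (O = Mul(4, Add(0, Mul(-5, -3))) = Mul(4, Add(0, 15)) = Mul(4, 15) = 60)
b = 60
Function('E')(I, r) = Rational(16, 81) (Function('E')(I, r) = Pow(Rational(-4, 9), 2) = Rational(16, 81))
Add(B, Function('E')(-103, b)) = Add(-34998, Rational(16, 81)) = Rational(-2834822, 81)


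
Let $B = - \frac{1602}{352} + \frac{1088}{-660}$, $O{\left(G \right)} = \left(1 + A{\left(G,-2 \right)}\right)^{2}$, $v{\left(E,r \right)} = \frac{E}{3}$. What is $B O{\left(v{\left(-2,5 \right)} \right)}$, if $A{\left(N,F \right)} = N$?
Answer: $- \frac{16367}{23760} \approx -0.68885$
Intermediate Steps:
$v{\left(E,r \right)} = \frac{E}{3}$ ($v{\left(E,r \right)} = E \frac{1}{3} = \frac{E}{3}$)
$O{\left(G \right)} = \left(1 + G\right)^{2}$
$B = - \frac{16367}{2640}$ ($B = \left(-1602\right) \frac{1}{352} + 1088 \left(- \frac{1}{660}\right) = - \frac{801}{176} - \frac{272}{165} = - \frac{16367}{2640} \approx -6.1996$)
$B O{\left(v{\left(-2,5 \right)} \right)} = - \frac{16367 \left(1 + \frac{1}{3} \left(-2\right)\right)^{2}}{2640} = - \frac{16367 \left(1 - \frac{2}{3}\right)^{2}}{2640} = - \frac{16367}{2640 \cdot 9} = \left(- \frac{16367}{2640}\right) \frac{1}{9} = - \frac{16367}{23760}$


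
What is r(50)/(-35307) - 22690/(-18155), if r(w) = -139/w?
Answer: 8011663009/6409985850 ≈ 1.2499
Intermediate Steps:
r(50)/(-35307) - 22690/(-18155) = -139/50/(-35307) - 22690/(-18155) = -139*1/50*(-1/35307) - 22690*(-1/18155) = -139/50*(-1/35307) + 4538/3631 = 139/1765350 + 4538/3631 = 8011663009/6409985850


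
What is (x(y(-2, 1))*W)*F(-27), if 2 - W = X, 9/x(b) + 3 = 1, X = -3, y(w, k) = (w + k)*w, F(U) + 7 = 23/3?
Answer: -15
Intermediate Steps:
F(U) = ⅔ (F(U) = -7 + 23/3 = ⅔)
y(w, k) = w*(k + w) (y(w, k) = (k + w)*w = w*(k + w))
x(b) = -9/2 (x(b) = 9/(-3 + 1) = 9/(-2) = 9*(-½) = -9/2)
W = 5 (W = 2 - 1*(-3) = 2 + 3 = 5)
(x(y(-2, 1))*W)*F(-27) = -9/2*5*(⅔) = -45/2*⅔ = -15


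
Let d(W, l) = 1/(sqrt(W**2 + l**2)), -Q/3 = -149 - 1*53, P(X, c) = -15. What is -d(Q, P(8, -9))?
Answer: -sqrt(40829)/122487 ≈ -0.0016497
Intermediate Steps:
Q = 606 (Q = -3*(-149 - 1*53) = -3*(-149 - 53) = -3*(-202) = 606)
d(W, l) = 1/sqrt(W**2 + l**2)
-d(Q, P(8, -9)) = -1/sqrt(606**2 + (-15)**2) = -1/sqrt(367236 + 225) = -1/sqrt(367461) = -sqrt(40829)/122487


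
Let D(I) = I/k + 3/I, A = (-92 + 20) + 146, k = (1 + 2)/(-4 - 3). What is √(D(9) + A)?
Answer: 4*√30/3 ≈ 7.3030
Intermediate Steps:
k = -3/7 (k = 3/(-7) = 3*(-⅐) = -3/7 ≈ -0.42857)
A = 74 (A = -72 + 146 = 74)
D(I) = 3/I - 7*I/3 (D(I) = I/(-3/7) + 3/I = I*(-7/3) + 3/I = -7*I/3 + 3/I = 3/I - 7*I/3)
√(D(9) + A) = √((3/9 - 7/3*9) + 74) = √((3*(⅑) - 21) + 74) = √((⅓ - 21) + 74) = √(-62/3 + 74) = √(160/3) = 4*√30/3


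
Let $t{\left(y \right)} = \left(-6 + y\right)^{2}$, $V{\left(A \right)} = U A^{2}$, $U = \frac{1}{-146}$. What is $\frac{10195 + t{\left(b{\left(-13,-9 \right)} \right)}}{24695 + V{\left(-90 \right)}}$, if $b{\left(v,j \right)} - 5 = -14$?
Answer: $\frac{152132}{359737} \approx 0.4229$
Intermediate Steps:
$b{\left(v,j \right)} = -9$ ($b{\left(v,j \right)} = 5 - 14 = -9$)
$U = - \frac{1}{146} \approx -0.0068493$
$V{\left(A \right)} = - \frac{A^{2}}{146}$
$\frac{10195 + t{\left(b{\left(-13,-9 \right)} \right)}}{24695 + V{\left(-90 \right)}} = \frac{10195 + \left(-6 - 9\right)^{2}}{24695 - \frac{\left(-90\right)^{2}}{146}} = \frac{10195 + \left(-15\right)^{2}}{24695 - \frac{4050}{73}} = \frac{10195 + 225}{24695 - \frac{4050}{73}} = \frac{10420}{\frac{1798685}{73}} = 10420 \cdot \frac{73}{1798685} = \frac{152132}{359737}$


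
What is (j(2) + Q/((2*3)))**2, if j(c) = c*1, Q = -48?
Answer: 36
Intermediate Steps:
j(c) = c
(j(2) + Q/((2*3)))**2 = (2 - 48/(2*3))**2 = (2 - 48/6)**2 = (2 - 48*1/6)**2 = (2 - 8)**2 = (-6)**2 = 36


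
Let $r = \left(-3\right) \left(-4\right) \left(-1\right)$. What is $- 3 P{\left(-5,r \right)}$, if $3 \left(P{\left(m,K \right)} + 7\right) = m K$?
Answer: $-39$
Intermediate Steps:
$r = -12$ ($r = 12 \left(-1\right) = -12$)
$P{\left(m,K \right)} = -7 + \frac{K m}{3}$ ($P{\left(m,K \right)} = -7 + \frac{m K}{3} = -7 + \frac{K m}{3}$)
$- 3 P{\left(-5,r \right)} = - 3 \left(-7 + \frac{1}{3} \left(-12\right) \left(-5\right)\right) = - 3 \left(-7 + 20\right) = \left(-3\right) 13 = -39$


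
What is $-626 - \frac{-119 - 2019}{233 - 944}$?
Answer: $- \frac{447224}{711} \approx -629.01$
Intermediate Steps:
$-626 - \frac{-119 - 2019}{233 - 944} = -626 - - \frac{2138}{-711} = -626 - \left(-2138\right) \left(- \frac{1}{711}\right) = -626 - \frac{2138}{711} = - \frac{447224}{711}$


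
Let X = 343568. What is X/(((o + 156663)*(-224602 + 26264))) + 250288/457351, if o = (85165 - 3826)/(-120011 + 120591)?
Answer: 2257304876018793968/4124854099837774401 ≈ 0.54725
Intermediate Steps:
o = 81339/580 ≈ 140.24
X/(((o + 156663)*(-224602 + 26264))) + 250288/457351 = 343568/(((81339/580 + 156663)*(-224602 + 26264))) + 250288/457351 = 343568/(((90945879/580)*(-198338))) + 250288*(1/457351) = 343568/(-9019011874551/290) + 250288/457351 = 343568*(-290/9019011874551) + 250288/457351 = -99634720/9019011874551 + 250288/457351 = 2257304876018793968/4124854099837774401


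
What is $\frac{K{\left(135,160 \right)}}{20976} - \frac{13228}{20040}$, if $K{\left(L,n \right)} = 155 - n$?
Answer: $- \frac{3855149}{5838320} \approx -0.66032$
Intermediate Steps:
$\frac{K{\left(135,160 \right)}}{20976} - \frac{13228}{20040} = \frac{155 - 160}{20976} - \frac{13228}{20040} = \left(155 - 160\right) \frac{1}{20976} - \frac{3307}{5010} = \left(-5\right) \frac{1}{20976} - \frac{3307}{5010} = - \frac{5}{20976} - \frac{3307}{5010} = - \frac{3855149}{5838320}$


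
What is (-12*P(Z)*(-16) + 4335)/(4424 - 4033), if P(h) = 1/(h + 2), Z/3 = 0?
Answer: 4431/391 ≈ 11.332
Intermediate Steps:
Z = 0 (Z = 3*0 = 0)
P(h) = 1/(2 + h)
(-12*P(Z)*(-16) + 4335)/(4424 - 4033) = (-12/(2 + 0)*(-16) + 4335)/(4424 - 4033) = (-12/2*(-16) + 4335)/391 = (-12*½*(-16) + 4335)*(1/391) = (-6*(-16) + 4335)*(1/391) = (96 + 4335)*(1/391) = 4431*(1/391) = 4431/391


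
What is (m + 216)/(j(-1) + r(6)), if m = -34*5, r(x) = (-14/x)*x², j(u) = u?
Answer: -46/85 ≈ -0.54118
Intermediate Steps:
r(x) = -14*x
m = -170
(m + 216)/(j(-1) + r(6)) = (-170 + 216)/(-1 - 14*6) = 46/(-1 - 84) = 46/(-85) = 46*(-1/85) = -46/85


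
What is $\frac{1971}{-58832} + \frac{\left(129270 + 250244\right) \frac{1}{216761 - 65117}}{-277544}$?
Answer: $- \frac{1296524119561}{38689285837368} \approx -0.033511$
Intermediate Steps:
$\frac{1971}{-58832} + \frac{\left(129270 + 250244\right) \frac{1}{216761 - 65117}}{-277544} = 1971 \left(- \frac{1}{58832}\right) + \frac{379514}{151644} \left(- \frac{1}{277544}\right) = - \frac{1971}{58832} + 379514 \cdot \frac{1}{151644} \left(- \frac{1}{277544}\right) = - \frac{1971}{58832} + \frac{189757}{75822} \left(- \frac{1}{277544}\right) = - \frac{1971}{58832} - \frac{189757}{21043941168} = - \frac{1296524119561}{38689285837368}$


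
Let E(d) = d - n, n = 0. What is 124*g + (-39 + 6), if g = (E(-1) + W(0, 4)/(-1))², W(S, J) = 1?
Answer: 463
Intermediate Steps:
E(d) = d (E(d) = d - 1*0 = d + 0 = d)
g = 4 (g = (-1 + 1/(-1))² = (-1 + 1*(-1))² = (-1 - 1)² = (-2)² = 4)
124*g + (-39 + 6) = 124*4 + (-39 + 6) = 496 - 33 = 463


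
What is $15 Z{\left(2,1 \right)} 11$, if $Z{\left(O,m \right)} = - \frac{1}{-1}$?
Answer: $165$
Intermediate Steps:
$Z{\left(O,m \right)} = 1$ ($Z{\left(O,m \right)} = \left(-1\right) \left(-1\right) = 1$)
$15 Z{\left(2,1 \right)} 11 = 15 \cdot 1 \cdot 11 = 15 \cdot 11 = 165$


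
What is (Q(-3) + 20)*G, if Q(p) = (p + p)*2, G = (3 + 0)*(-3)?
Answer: -72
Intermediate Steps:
G = -9 (G = 3*(-3) = -9)
Q(p) = 4*p (Q(p) = (2*p)*2 = 4*p)
(Q(-3) + 20)*G = (4*(-3) + 20)*(-9) = (-12 + 20)*(-9) = 8*(-9) = -72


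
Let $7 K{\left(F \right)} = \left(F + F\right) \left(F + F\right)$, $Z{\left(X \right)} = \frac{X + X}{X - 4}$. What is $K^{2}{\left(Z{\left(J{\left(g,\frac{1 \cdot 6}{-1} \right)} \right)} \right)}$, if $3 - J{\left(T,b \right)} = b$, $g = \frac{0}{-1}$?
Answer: $\frac{1679616}{30625} \approx 54.845$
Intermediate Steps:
$g = 0$ ($g = 0 \left(-1\right) = 0$)
$J{\left(T,b \right)} = 3 - b$
$Z{\left(X \right)} = \frac{2 X}{-4 + X}$
$K{\left(F \right)} = \frac{4 F^{2}}{7}$ ($K{\left(F \right)} = \frac{\left(F + F\right) \left(F + F\right)}{7} = \frac{2 F 2 F}{7} = \frac{4 F^{2}}{7}$)
$K^{2}{\left(Z{\left(J{\left(g,\frac{1 \cdot 6}{-1} \right)} \right)} \right)} = \left(\frac{4 \left(\frac{2 \left(3 - \frac{1 \cdot 6}{-1}\right)}{-4 - \left(-3 + \frac{1 \cdot 6}{-1}\right)}\right)^{2}}{7}\right)^{2} = \left(\frac{4 \left(\frac{2 \left(3 - 6 \left(-1\right)\right)}{-4 - \left(-3 + 6 \left(-1\right)\right)}\right)^{2}}{7}\right)^{2} = \left(\frac{4 \left(\frac{2 \left(3 - -6\right)}{-4 + \left(3 - -6\right)}\right)^{2}}{7}\right)^{2} = \left(\frac{4 \left(\frac{2 \left(3 + 6\right)}{-4 + \left(3 + 6\right)}\right)^{2}}{7}\right)^{2} = \left(\frac{4 \left(2 \cdot 9 \frac{1}{-4 + 9}\right)^{2}}{7}\right)^{2} = \left(\frac{4 \left(2 \cdot 9 \cdot \frac{1}{5}\right)^{2}}{7}\right)^{2} = \left(\frac{4 \left(\frac{18}{5}\right)^{2}}{7}\right)^{2} = \left(\frac{4}{7} \cdot \frac{324}{25}\right)^{2} = \left(\frac{1296}{175}\right)^{2} = \frac{1679616}{30625}$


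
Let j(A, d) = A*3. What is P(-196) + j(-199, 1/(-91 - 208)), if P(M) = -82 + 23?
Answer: -656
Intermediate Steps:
P(M) = -59
j(A, d) = 3*A
P(-196) + j(-199, 1/(-91 - 208)) = -59 + 3*(-199) = -59 - 597 = -656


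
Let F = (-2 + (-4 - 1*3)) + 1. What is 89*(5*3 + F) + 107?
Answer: 730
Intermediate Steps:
F = -8 (F = (-2 + (-4 - 3)) + 1 = (-2 - 7) + 1 = -9 + 1 = -8)
89*(5*3 + F) + 107 = 89*(5*3 - 8) + 107 = 89*(15 - 8) + 107 = 89*7 + 107 = 623 + 107 = 730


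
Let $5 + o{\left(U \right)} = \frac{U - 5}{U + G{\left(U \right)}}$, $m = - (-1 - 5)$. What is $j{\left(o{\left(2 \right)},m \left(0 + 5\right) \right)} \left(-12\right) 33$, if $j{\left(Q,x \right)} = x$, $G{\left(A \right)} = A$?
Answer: $-11880$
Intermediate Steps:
$m = 6$ ($m = \left(-1\right) \left(-6\right) = 6$)
$o{\left(U \right)} = -5 + \frac{-5 + U}{2 U}$ ($o{\left(U \right)} = -5 + \frac{U - 5}{U + U} = -5 + \frac{-5 + U}{2 U}$)
$j{\left(o{\left(2 \right)},m \left(0 + 5\right) \right)} \left(-12\right) 33 = 6 \left(0 + 5\right) \left(-12\right) 33 = 6 \cdot 5 \left(-12\right) 33 = 30 \left(-12\right) 33 = \left(-360\right) 33 = -11880$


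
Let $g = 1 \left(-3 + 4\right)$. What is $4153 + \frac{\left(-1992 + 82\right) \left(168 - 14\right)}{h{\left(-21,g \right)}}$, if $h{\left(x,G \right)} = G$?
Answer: $-289987$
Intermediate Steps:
$g = 1$ ($g = 1 \cdot 1 = 1$)
$4153 + \frac{\left(-1992 + 82\right) \left(168 - 14\right)}{h{\left(-21,g \right)}} = 4153 + \frac{\left(-1992 + 82\right) \left(168 - 14\right)}{1} = 4153 + \left(-1910\right) 154 \cdot 1 = 4153 - 294140 = -289987$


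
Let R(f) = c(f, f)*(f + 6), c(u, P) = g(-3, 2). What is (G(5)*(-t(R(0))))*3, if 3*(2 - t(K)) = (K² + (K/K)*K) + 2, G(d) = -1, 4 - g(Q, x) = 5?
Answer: -26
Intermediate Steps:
g(Q, x) = -1 (g(Q, x) = 4 - 1*5 = 4 - 5 = -1)
c(u, P) = -1
R(f) = -6 - f (R(f) = -(f + 6) = -(6 + f) = -6 - f)
t(K) = 4/3 - K/3 - K²/3 (t(K) = 2 - ((K² + (K/K)*K) + 2)/3 = 2 - ((K² + 1*K) + 2)/3 = 2 - ((K² + K) + 2)/3 = 2 - ((K + K²) + 2)/3 = 2 - (2 + K + K²)/3 = 2 + (-⅔ - K/3 - K²/3) = 4/3 - K/3 - K²/3)
(G(5)*(-t(R(0))))*3 = -(-1)*(4/3 - (-6 - 1*0)/3 - (-6 - 1*0)²/3)*3 = -(-1)*(4/3 - (-6 + 0)/3 - (-6 + 0)²/3)*3 = -(-1)*(4/3 - ⅓*(-6) - ⅓*(-6)²)*3 = -(-1)*(4/3 + 2 - ⅓*36)*3 = -(-1)*(4/3 + 2 - 12)*3 = -(-1)*(-26)/3*3 = -1*26/3*3 = -26/3*3 = -26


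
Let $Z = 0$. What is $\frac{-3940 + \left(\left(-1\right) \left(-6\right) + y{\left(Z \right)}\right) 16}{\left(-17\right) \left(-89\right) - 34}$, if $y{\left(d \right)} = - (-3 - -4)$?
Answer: $- \frac{3860}{1479} \approx -2.6099$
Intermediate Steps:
$y{\left(d \right)} = -1$ ($y{\left(d \right)} = - (-3 + 4) = \left(-1\right) 1 = -1$)
$\frac{-3940 + \left(\left(-1\right) \left(-6\right) + y{\left(Z \right)}\right) 16}{\left(-17\right) \left(-89\right) - 34} = \frac{-3940 + \left(\left(-1\right) \left(-6\right) - 1\right) 16}{\left(-17\right) \left(-89\right) - 34} = \frac{-3940 + \left(6 - 1\right) 16}{1513 - 34} = \frac{-3940 + 5 \cdot 16}{1479} = \left(-3940 + 80\right) \frac{1}{1479} = \left(-3860\right) \frac{1}{1479} = - \frac{3860}{1479}$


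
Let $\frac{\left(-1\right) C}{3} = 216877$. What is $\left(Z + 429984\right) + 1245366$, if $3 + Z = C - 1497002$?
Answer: $-472286$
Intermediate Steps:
$C = -650631$ ($C = \left(-3\right) 216877 = -650631$)
$Z = -2147636$ ($Z = -3 - 2147633 = -2147636$)
$\left(Z + 429984\right) + 1245366 = \left(-2147636 + 429984\right) + 1245366 = -1717652 + 1245366 = -472286$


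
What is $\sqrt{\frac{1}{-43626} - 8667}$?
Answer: $\frac{i \sqrt{16495276044918}}{43626} \approx 93.097 i$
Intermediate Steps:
$\sqrt{\frac{1}{-43626} - 8667} = \sqrt{- \frac{1}{43626} - 8667} = \sqrt{- \frac{378106543}{43626}} = \frac{i \sqrt{16495276044918}}{43626}$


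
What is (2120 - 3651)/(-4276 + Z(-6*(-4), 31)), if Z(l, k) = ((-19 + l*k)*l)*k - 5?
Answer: -1531/535119 ≈ -0.0028610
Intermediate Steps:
Z(l, k) = -5 + k*l*(-19 + k*l) (Z(l, k) = ((-19 + k*l)*l)*k - 5 = (l*(-19 + k*l))*k - 5 = k*l*(-19 + k*l) - 5 = -5 + k*l*(-19 + k*l))
(2120 - 3651)/(-4276 + Z(-6*(-4), 31)) = (2120 - 3651)/(-4276 + (-5 + 31**2*(-6*(-4))**2 - 19*31*(-6*(-4)))) = -1531/(-4276 + (-5 + 961*24**2 - 19*31*24)) = -1531/(-4276 + (-5 + 961*576 - 14136)) = -1531/(-4276 + (-5 + 553536 - 14136)) = -1531/(-4276 + 539395) = -1531/535119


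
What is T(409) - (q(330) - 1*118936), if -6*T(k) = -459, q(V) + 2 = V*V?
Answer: 20229/2 ≈ 10115.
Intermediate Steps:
q(V) = -2 + V² (q(V) = -2 + V*V = -2 + V²)
T(k) = 153/2 (T(k) = -⅙*(-459) = 153/2)
T(409) - (q(330) - 1*118936) = 153/2 - ((-2 + 330²) - 1*118936) = 153/2 - ((-2 + 108900) - 118936) = 153/2 - (108898 - 118936) = 153/2 - 1*(-10038) = 153/2 + 10038 = 20229/2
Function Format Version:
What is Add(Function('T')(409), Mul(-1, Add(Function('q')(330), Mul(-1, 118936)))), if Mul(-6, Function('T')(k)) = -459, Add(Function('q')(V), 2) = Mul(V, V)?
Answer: Rational(20229, 2) ≈ 10115.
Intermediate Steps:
Function('q')(V) = Add(-2, Pow(V, 2)) (Function('q')(V) = Add(-2, Mul(V, V)) = Add(-2, Pow(V, 2)))
Function('T')(k) = Rational(153, 2) (Function('T')(k) = Mul(Rational(-1, 6), -459) = Rational(153, 2))
Add(Function('T')(409), Mul(-1, Add(Function('q')(330), Mul(-1, 118936)))) = Add(Rational(153, 2), Mul(-1, Add(Add(-2, Pow(330, 2)), Mul(-1, 118936)))) = Add(Rational(153, 2), Mul(-1, Add(Add(-2, 108900), -118936))) = Add(Rational(153, 2), Mul(-1, Add(108898, -118936))) = Add(Rational(153, 2), Mul(-1, -10038)) = Add(Rational(153, 2), 10038) = Rational(20229, 2)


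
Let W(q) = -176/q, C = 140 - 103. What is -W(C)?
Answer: 176/37 ≈ 4.7568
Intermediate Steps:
C = 37
-W(C) = -(-176)/37 = -1*(-176/37) = 176/37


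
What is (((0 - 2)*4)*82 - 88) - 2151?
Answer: -2895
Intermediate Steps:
(((0 - 2)*4)*82 - 88) - 2151 = (-2*4*82 - 88) - 2151 = (-8*82 - 88) - 2151 = (-656 - 88) - 2151 = -744 - 2151 = -2895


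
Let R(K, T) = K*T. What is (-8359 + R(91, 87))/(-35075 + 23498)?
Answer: 26/681 ≈ 0.038179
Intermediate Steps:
(-8359 + R(91, 87))/(-35075 + 23498) = (-8359 + 91*87)/(-35075 + 23498) = (-8359 + 7917)/(-11577) = -442*(-1/11577) = 26/681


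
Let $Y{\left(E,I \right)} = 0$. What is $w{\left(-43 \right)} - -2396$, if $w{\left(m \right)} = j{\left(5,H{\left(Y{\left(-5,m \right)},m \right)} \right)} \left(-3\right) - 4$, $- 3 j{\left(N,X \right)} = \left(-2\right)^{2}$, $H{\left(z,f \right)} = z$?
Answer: $2396$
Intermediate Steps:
$j{\left(N,X \right)} = - \frac{4}{3}$ ($j{\left(N,X \right)} = - \frac{\left(-2\right)^{2}}{3} = \left(- \frac{1}{3}\right) 4 = - \frac{4}{3}$)
$w{\left(m \right)} = 0$ ($w{\left(m \right)} = \left(- \frac{4}{3}\right) \left(-3\right) - 4 = 4 - 4 = 0$)
$w{\left(-43 \right)} - -2396 = 0 - -2396 = 0 + 2396 = 2396$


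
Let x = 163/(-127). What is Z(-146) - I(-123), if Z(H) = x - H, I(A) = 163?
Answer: -2322/127 ≈ -18.283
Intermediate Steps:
x = -163/127 (x = 163*(-1/127) = -163/127 ≈ -1.2835)
Z(H) = -163/127 - H
Z(-146) - I(-123) = (-163/127 - 1*(-146)) - 1*163 = (-163/127 + 146) - 163 = 18379/127 - 163 = -2322/127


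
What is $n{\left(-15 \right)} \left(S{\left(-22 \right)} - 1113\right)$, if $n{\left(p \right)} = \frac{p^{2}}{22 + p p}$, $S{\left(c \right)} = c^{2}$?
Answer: $- \frac{141525}{247} \approx -572.98$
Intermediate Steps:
$n{\left(p \right)} = \frac{p^{2}}{22 + p^{2}}$
$n{\left(-15 \right)} \left(S{\left(-22 \right)} - 1113\right) = \frac{\left(-15\right)^{2}}{22 + \left(-15\right)^{2}} \left(\left(-22\right)^{2} - 1113\right) = \frac{225}{22 + 225} \left(484 - 1113\right) = \frac{225}{247} \left(-629\right) = - \frac{141525}{247}$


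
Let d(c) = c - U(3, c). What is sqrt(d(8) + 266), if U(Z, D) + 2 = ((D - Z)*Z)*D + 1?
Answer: sqrt(155) ≈ 12.450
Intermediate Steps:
U(Z, D) = -1 + D*Z*(D - Z) (U(Z, D) = -2 + (((D - Z)*Z)*D + 1) = -2 + ((Z*(D - Z))*D + 1) = -2 + (D*Z*(D - Z) + 1) = -2 + (1 + D*Z*(D - Z)) = -1 + D*Z*(D - Z))
d(c) = 1 - 3*c**2 + 10*c (d(c) = c - (-1 + 3*c**2 - 1*c*3**2) = c - (-1 + 3*c**2 - 1*c*9) = c - (-1 + 3*c**2 - 9*c) = c - (-1 - 9*c + 3*c**2) = c + (1 - 3*c**2 + 9*c) = 1 - 3*c**2 + 10*c)
sqrt(d(8) + 266) = sqrt((1 - 3*8**2 + 10*8) + 266) = sqrt((1 - 3*64 + 80) + 266) = sqrt((1 - 192 + 80) + 266) = sqrt(-111 + 266) = sqrt(155)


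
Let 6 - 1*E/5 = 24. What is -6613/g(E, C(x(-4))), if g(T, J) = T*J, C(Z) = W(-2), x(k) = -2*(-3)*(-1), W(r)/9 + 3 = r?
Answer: -6613/4050 ≈ -1.6328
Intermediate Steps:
W(r) = -27 + 9*r
x(k) = -6 (x(k) = 6*(-1) = -6)
C(Z) = -45 (C(Z) = -27 + 9*(-2) = -27 - 18 = -45)
E = -90 (E = 30 - 5*24 = 30 - 120 = -90)
g(T, J) = J*T
-6613/g(E, C(x(-4))) = -6613/((-45*(-90))) = -6613/4050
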